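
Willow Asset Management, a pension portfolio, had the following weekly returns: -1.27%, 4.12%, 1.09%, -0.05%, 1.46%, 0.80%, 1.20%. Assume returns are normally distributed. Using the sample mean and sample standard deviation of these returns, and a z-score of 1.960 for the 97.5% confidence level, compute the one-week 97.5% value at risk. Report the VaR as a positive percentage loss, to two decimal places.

r̄ = (-1.27 + 4.12 + 1.09 − 0.05 + 1.46 + 0.8 + 1.2) / 7 = 7.350 / 7 = 1.0500%
Sample σ = √[Σ(r − r̄)² / 6] = √[16.2720 / 6] = √2.7120 = 1.6468%
VaR = −(r̄ − z·σ) = −(1.0500 − 1.960 × 1.6468) = −(-2.1777) = 2.1777%

2.18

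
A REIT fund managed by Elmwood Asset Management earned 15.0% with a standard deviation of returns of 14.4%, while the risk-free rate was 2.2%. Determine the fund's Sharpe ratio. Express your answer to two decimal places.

Sharpe = (Rp − Rf) / σp = (15.0% − 2.2%) / 14.4% = 12.80% / 14.4% = 0.8889

0.89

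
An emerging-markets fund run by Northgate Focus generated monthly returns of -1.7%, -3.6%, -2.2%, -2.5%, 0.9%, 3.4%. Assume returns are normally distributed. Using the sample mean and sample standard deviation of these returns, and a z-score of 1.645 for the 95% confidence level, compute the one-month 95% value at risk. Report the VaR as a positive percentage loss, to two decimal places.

5.23

μ = (-1.7 − 3.6 − 2.2 − 2.5 + 0.9 + 3.4) / 6 = -0.9500%
Σ(r − μ)² = (-1.7 − (-0.9500))² + (-3.6 − (-0.9500))² + (-2.2 − (-0.9500))² + … = 33.8950
sample σ = √(33.8950 / 5) = √6.7790 = 2.6037%
VaR = −(μ − z·σ) = −(-0.9500 − 1.645 × 2.6037) = −(-5.2331) = 5.2331%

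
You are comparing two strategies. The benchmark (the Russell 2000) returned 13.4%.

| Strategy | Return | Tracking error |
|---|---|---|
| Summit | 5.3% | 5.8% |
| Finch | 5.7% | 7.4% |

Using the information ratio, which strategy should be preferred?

Finch

Summit: IR = (5.3% − 13.4%) / 5.8% = -1.397
Finch: IR = (5.7% − 13.4%) / 7.4% = -1.041
Highest: Finch (-1.041).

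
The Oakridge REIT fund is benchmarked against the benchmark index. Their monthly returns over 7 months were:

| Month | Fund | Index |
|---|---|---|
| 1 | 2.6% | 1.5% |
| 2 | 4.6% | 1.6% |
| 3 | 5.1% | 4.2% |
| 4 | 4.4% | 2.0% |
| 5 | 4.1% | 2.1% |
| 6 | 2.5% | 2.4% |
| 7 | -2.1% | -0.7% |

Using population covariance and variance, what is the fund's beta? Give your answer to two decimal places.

r̄p = 3.0286%,  r̄m = 1.8714%
Cov = Σ(rp − r̄p)(rm − r̄m) / 7 = 2.5551
Var(rm) = Σ(rm − r̄m)² / 7 = 1.7992
β = Cov / Var = 2.5551 / 1.7992 = 1.4201

1.42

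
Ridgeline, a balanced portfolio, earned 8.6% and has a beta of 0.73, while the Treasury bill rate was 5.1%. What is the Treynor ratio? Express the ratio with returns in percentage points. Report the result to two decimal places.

Treynor = (Rp − Rf) / β = (8.6% − 5.1%) / 0.73 = 3.50 / 0.73 = 4.7945

4.79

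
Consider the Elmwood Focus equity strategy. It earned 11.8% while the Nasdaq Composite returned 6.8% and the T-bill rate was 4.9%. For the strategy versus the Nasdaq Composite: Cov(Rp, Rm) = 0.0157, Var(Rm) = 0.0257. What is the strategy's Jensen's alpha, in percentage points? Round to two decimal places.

5.74

β = Cov / Var = 0.0157 / 0.0257 = 0.6109
E[R] = Rf + β(Rm − Rf) = 4.9% + 0.6109 × (6.8% − 4.9%) = 6.0607%
α = Rp − E[R] = 11.8% − 6.0607% = 5.7393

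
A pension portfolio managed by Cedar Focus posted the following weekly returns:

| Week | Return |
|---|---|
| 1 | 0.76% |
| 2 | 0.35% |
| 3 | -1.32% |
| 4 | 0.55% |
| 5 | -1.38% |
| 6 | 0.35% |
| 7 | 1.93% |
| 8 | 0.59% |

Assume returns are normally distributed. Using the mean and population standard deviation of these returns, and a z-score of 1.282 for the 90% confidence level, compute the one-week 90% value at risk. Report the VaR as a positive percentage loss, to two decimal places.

r̄ = (0.76 + 0.35 − 1.32 + 0.55 − 1.38 + 0.35 + 1.93 + 0.59) / 8 = 0.2288%
Population std dev = √[8.4263 / 8] = 1.0263%
VaR = −(r̄ − z·σ) = −(0.2288 − 1.282 × 1.0263) = −(-1.0869) = 1.0869%

1.09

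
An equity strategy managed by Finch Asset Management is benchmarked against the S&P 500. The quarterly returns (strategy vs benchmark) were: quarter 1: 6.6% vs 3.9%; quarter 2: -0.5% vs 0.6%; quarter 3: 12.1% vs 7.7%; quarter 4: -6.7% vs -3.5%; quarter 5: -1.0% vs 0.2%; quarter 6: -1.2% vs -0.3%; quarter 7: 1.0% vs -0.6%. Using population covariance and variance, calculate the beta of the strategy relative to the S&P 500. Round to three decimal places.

r̄p = 1.4714%,  r̄m = 1.1429%
Cov = Σ(rp − r̄p)(rm − r̄m) / 7 = 18.5498
Var(rm) = Σ(rm − r̄m)² / 7 = 11.2082
β = Cov / Var = 18.5498 / 11.2082 = 1.6550

1.655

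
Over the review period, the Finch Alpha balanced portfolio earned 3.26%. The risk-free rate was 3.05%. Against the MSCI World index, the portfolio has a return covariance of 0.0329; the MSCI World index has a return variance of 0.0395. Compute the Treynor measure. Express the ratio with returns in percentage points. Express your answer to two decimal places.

β = Cov / Var = 0.0329 / 0.0395 = 0.8329
Treynor = (Rp − Rf) / β = (3.26% − 3.05%) / 0.8329 = 0.21 / 0.8329 = 0.2521

0.25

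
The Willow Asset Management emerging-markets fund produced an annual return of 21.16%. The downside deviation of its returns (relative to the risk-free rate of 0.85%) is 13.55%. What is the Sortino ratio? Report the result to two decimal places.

1.50

Sortino = (Rp − Rf) / σd = (21.16% − 0.85%) / 13.55% = 20.31% / 13.55% = 1.4989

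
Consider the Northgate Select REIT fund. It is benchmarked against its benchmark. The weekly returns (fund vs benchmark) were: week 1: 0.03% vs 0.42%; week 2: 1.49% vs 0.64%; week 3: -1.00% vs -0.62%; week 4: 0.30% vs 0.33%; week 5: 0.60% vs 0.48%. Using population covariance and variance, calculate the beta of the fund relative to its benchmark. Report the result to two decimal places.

1.62

r̄p = 0.2840%,  r̄m = 0.2500%
Cov = Σ(rp − r̄p)(rm − r̄m) / 5 = 0.3236
Var(rm) = Σ(rm − r̄m)² / 5 = 0.1994
β = Cov / Var = 0.3236 / 0.1994 = 1.6229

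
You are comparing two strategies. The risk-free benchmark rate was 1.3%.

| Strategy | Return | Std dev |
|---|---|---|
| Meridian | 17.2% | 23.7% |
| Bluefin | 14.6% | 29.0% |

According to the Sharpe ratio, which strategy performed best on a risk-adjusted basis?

Meridian: Sharpe ratio = (17.2% − 1.3%) / 23.7% = 0.671
Bluefin: Sharpe ratio = (14.6% − 1.3%) / 29.0% = 0.459
Highest: Meridian (0.671).

Meridian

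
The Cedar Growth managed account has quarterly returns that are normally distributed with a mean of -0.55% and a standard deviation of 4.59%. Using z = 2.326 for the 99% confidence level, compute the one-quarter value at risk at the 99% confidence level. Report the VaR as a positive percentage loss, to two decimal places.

11.23

VaR (as % loss) = −(μ − z·σ) = −(-0.55% − 2.326 × 4.59%) = −(-11.22634%) = 11.22634%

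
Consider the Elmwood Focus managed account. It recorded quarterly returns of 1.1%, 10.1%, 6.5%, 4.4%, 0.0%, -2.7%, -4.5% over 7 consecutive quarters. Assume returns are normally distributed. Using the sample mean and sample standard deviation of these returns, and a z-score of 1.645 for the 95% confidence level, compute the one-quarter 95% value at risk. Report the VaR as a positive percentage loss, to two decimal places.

6.38

μ = (1.1 + 10.1 + 6.5 + 4.4 + 0 − 2.7 − 4.5) / 7 = 2.1286%
Sample std dev = √[160.6543 / 6] = 5.1745%
VaR = −(μ − z·σ) = −(2.1286 − 1.645 × 5.1745) = −(-6.3835) = 6.3835%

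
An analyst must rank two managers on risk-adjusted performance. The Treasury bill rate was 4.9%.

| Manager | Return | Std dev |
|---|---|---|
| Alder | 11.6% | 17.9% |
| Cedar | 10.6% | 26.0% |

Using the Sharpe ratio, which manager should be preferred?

Alder: Sharpe ratio = (11.6% − 4.9%) / 17.9% = 0.374
Cedar: Sharpe ratio = (10.6% − 4.9%) / 26.0% = 0.219
Highest: Alder (0.374).

Alder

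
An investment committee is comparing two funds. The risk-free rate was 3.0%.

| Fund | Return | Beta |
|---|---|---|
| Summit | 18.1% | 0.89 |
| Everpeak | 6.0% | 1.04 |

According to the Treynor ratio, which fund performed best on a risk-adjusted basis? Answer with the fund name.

Summit: Treynor = (18.1% − 3.0%) / 0.89 = 16.966
Everpeak: Treynor = (6.0% − 3.0%) / 1.04 = 2.885
Highest: Summit (16.966).

Summit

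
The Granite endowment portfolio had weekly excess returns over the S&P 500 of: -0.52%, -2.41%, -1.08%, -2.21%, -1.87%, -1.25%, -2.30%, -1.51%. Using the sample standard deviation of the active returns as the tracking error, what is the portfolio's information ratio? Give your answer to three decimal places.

-2.453

Mean return r̄ = -13.150 / 8 = -1.6438%
Sample σ = √[Σ(r − r̄)² / 7] = √[3.1432 / 7] = √0.4490 = 0.6701%
IR = r̄ / tracking error = -1.6438 / 0.6701 = -2.4531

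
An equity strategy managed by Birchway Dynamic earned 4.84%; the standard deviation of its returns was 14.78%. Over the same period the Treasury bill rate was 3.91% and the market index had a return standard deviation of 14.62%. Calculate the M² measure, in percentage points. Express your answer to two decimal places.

Sharpe = (Rp − Rf) / σp = (4.84% − 3.91%) / 14.78% = 0.0629
M² = Rf + Sharpe × σm = 3.91% + 0.0629 × 14.62% = 4.8296%

4.83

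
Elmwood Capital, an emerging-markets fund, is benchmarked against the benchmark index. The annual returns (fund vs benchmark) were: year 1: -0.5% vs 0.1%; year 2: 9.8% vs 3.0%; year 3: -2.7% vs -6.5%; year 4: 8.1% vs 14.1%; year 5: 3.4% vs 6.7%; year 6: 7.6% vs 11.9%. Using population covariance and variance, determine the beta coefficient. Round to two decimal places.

0.51

r̄p = 4.2833%,  r̄m = 4.8833%
Cov = Σ(rp − r̄p)(rm − r̄m) / 6 = 24.8047
Var(rm) = Σ(rm − r̄m)² / 6 = 48.9147
β = Cov / Var = 24.8047 / 48.9147 = 0.5071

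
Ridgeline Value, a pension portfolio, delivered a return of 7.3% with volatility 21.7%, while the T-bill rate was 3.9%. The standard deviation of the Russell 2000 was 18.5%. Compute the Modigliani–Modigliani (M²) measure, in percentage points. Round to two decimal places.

Sharpe = (Rp − Rf) / σp = (7.3% − 3.9%) / 21.7% = 0.1567
M² = Rf + Sharpe × σm = 3.9% + 0.1567 × 18.5% = 6.7990%

6.80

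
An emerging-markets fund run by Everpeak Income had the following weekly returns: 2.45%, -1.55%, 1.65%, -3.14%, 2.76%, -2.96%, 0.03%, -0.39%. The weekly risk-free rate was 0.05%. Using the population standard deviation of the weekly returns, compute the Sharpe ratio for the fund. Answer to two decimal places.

-0.09

r̄ = (2.45 − 1.55 + 1.65 − 3.14 + 2.76 − 2.96 + 0.03 − 0.39) / 8 = -1.150 / 8 = -0.1438%
Population σ = √[Σ(r − r̄)² / 8] = √[37.3540 / 8] = √4.6693 = 2.1609%
Sharpe = (r̄ − rf) / σ = (-0.1438 − 0.05) / 2.1609 = -0.1938 / 2.1609 = -0.0897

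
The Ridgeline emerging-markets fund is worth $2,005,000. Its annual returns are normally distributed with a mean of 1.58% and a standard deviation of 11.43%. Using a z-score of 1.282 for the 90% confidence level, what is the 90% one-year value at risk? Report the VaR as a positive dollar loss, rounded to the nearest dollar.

$262,119

Return at the 90% tail: μ − z·σ = 1.58% − 1.282 × 11.43% = 1.58 − 14.65326 = -13.07326%
VaR = −(-13.07326%) × $2,005,000 = 13.07326% × $2,005,000 = $262,119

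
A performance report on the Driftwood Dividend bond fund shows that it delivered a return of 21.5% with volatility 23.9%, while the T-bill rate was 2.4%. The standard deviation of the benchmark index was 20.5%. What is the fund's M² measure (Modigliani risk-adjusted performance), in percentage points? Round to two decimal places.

18.78

Sharpe = (Rp − Rf) / σp = (21.5% − 2.4%) / 23.9% = 0.7992
M² = Rf + Sharpe × σm = 2.4% + 0.7992 × 20.5% = 18.7836%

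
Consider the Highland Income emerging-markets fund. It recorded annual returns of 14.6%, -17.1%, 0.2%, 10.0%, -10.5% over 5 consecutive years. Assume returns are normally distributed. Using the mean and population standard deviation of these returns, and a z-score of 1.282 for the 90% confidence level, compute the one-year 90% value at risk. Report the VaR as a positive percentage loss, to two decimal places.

μ = (14.6 − 17.1 + 0.2 + 10 − 10.5) / 5 = -0.5600%
Σ(r − μ)² = 714.2920; population σ = √(714.2920/5) = 11.9523%
VaR = −(μ − z·σ) = −(-0.5600 − 1.282 × 11.9523) = −(-15.8828) = 15.8828%

15.88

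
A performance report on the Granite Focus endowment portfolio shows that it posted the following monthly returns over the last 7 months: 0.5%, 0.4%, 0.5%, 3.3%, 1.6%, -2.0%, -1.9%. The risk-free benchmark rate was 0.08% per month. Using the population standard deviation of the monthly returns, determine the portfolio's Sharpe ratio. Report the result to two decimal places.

0.15

Mean return r̄ = 2.40 / 7 = 0.3429%
Σ(r − r̄)² = (0.5 − 0.3429)² + (0.4 − 0.3429)² + (0.5 − 0.3429)² + … = 20.8971
population σ = √(20.8971 / 7) = √2.9853 = 1.7278%
Sharpe = (r̄ − rf) / σ = (0.3429 − 0.08) / 1.7278 = 0.2629 / 1.7278 = 0.1522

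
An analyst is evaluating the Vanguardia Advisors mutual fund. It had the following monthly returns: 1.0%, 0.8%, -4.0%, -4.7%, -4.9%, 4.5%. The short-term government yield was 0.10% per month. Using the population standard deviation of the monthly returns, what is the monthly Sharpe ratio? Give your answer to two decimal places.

r̄ = (1 + 0.8 − 4 − 4.7 − 4.9 + 4.5) / 6 = -1.2167%
Σ(r − r̄)² = (1 − (-1.2167))² + (0.8 − (-1.2167))² + … = 75.1083
σ = √[75.1083 / 6] = 3.5381%
Sharpe = (r̄ − rf) / σ = (-1.2167 − 0.1) / 3.5381 = -1.3167 / 3.5381 = -0.3721

-0.37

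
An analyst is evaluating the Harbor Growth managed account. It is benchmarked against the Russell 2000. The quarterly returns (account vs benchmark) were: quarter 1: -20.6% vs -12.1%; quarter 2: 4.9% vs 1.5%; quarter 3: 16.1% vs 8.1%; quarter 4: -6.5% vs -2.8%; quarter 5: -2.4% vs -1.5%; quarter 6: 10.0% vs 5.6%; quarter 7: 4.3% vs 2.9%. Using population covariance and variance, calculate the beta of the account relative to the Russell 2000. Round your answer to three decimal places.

1.805

r̄p = 0.8286%,  r̄m = 0.2429%
Cov = Σ(rp − r̄p)(rm − r̄m) / 7 = 67.9831
Var(rm) = Σ(rm − r̄m)² / 7 = 37.6739
β = Cov / Var = 67.9831 / 37.6739 = 1.8045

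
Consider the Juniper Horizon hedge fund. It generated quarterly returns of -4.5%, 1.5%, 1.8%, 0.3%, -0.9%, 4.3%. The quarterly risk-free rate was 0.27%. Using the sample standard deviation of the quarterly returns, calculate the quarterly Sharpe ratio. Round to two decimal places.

0.05

r̄ = (-4.5 + 1.5 + 1.8 + 0.3 − 0.9 + 4.3) / 6 = 2.50 / 6 = 0.4167%
Sample σ = √[Σ(r − r̄)² / 5] = √[44.0883 / 5] = √8.8177 = 2.9695%
Sharpe = (r̄ − rf) / σ = (0.4167 − 0.27) / 2.9695 = 0.1467 / 2.9695 = 0.0494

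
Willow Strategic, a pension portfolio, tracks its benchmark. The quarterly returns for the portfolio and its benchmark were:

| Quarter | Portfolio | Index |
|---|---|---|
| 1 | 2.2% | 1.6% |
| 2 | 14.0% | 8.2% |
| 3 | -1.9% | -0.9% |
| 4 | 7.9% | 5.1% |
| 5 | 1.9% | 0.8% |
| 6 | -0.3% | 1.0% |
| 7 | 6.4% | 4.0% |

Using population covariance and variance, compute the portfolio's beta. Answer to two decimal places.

r̄p = 4.3143%,  r̄m = 2.8286%
Cov = Σ(rp − r̄p)(rm − r̄m) / 7 = 14.5310
Var(rm) = Σ(rm − r̄m)² / 7 = 8.3220
β = Cov / Var = 14.5310 / 8.3220 = 1.7461

1.75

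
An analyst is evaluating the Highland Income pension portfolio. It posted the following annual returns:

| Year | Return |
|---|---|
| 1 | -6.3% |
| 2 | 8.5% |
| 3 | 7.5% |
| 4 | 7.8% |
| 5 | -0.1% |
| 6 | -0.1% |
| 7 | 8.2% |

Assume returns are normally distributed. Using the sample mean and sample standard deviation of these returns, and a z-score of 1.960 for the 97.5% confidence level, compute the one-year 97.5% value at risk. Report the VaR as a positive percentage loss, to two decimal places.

7.77

r̄ = (-6.3 + 8.5 + 7.5 + 7.8 − 0.1 − 0.1 + 8.2) / 7 = 3.6429%
Σ(r − r̄)² = (-6.3 − 3.6429)² + (8.5 − 3.6429)² + (7.5 − 3.6429)² + … = 203.3971
sample σ = √(203.3971 / 6) = √33.8995 = 5.8223%
VaR = −(r̄ − z·σ) = −(3.6429 − 1.960 × 5.8223) = −(-7.7688) = 7.7688%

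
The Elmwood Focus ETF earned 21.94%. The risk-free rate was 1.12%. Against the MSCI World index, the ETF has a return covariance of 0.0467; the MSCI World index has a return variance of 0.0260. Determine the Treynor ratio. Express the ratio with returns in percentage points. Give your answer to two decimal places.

β = Cov / Var = 0.0467 / 0.0260 = 1.7962
Treynor = (Rp − Rf) / β = (21.94% − 1.12%) / 1.7962 = 20.82 / 1.7962 = 11.5911

11.59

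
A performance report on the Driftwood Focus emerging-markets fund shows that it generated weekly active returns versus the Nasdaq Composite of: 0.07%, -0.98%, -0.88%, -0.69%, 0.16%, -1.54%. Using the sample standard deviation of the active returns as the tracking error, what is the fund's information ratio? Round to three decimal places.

-0.986

r̄ = (0.07 − 0.98 − 0.88 − 0.69 + 0.16 − 1.54) / 6 = -0.6433%
Sample σ = √[Σ(r − r̄)² / 5] = √[2.1297 / 5] = √0.4259 = 0.6526%
IR = r̄ / tracking error = -0.6433 / 0.6526 = -0.9857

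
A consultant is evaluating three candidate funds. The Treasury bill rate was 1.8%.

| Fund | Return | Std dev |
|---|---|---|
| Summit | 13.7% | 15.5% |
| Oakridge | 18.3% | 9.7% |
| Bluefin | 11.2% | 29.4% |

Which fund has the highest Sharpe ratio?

Oakridge

Summit: Sharpe ratio = (13.7% − 1.8%) / 15.5% = 0.768
Oakridge: Sharpe ratio = (18.3% − 1.8%) / 9.7% = 1.701
Bluefin: Sharpe ratio = (11.2% − 1.8%) / 29.4% = 0.320
Highest: Oakridge (1.701).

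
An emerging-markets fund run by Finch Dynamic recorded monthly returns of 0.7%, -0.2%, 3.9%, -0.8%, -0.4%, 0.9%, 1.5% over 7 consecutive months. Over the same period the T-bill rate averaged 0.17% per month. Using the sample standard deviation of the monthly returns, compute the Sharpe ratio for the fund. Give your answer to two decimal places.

0.40

μ = (0.7 − 0.2 + 3.9 − 0.8 − 0.4 + 0.9 + 1.5) / 7 = 0.8000%
Sample std dev = √[15.1200 / 6] = 1.5875%
Sharpe = (μ − rf) / σ = (0.8000 − 0.17) / 1.5875 = 0.6300 / 1.5875 = 0.3969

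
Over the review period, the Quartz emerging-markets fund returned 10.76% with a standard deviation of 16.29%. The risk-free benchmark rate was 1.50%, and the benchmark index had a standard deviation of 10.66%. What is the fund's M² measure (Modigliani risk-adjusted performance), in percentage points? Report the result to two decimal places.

7.56

Sharpe = (Rp − Rf) / σp = (10.76% − 1.50%) / 16.29% = 0.5684
M² = Rf + Sharpe × σm = 1.50% + 0.5684 × 10.66% = 7.5591%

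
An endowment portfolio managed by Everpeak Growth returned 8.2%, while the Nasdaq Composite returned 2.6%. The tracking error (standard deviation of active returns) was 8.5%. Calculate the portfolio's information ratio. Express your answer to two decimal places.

IR = (Rp − Rb) / TE = (8.2% − 2.6%) / 8.5% = 5.60% / 8.5% = 0.6588

0.66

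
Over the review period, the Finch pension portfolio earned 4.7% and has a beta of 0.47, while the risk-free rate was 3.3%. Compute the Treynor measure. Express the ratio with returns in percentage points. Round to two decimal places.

2.98

Treynor = (Rp − Rf) / β = (4.7% − 3.3%) / 0.47 = 1.40 / 0.47 = 2.9787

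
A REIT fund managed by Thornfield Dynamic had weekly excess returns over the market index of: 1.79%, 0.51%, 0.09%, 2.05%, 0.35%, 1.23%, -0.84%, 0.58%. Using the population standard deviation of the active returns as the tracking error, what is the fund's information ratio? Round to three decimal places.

μ = (1.79 + 0.51 + 0.09 + 2.05 + 0.35 + 1.23 − 0.84 + 0.58) / 8 = 0.7200%
Σ(r − μ)² = (1.79 − 0.7200)² + (0.51 − 0.7200)² + (0.09 − 0.7200)² + … = 6.2050
population σ = √(6.2050 / 8) = √0.7756 = 0.8807%
IR = μ / tracking error = 0.7200 / 0.8807 = 0.8175

0.818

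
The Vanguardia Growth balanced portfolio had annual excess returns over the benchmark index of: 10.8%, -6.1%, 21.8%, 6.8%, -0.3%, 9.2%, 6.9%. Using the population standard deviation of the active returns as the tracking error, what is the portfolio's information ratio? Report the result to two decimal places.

μ = (10.8 − 6.1 + 21.8 + 6.8 − 0.3 + 9.2 + 6.9) / 7 = 49.10 / 7 = 7.0143%
Σ(r − μ)² = (10.8 − 7.0143)² + (-6.1 − 7.0143)² + (21.8 − 7.0143)² + … = 463.2686
population σ = √(463.2686 / 7) = √66.1812 = 8.1352%
IR = μ / tracking error = 7.0143 / 8.1352 = 0.8622

0.86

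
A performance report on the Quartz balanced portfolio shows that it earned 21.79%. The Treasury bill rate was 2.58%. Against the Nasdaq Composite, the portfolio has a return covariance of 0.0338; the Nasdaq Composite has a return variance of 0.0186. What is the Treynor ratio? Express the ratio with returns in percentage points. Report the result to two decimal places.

β = Cov / Var = 0.0338 / 0.0186 = 1.8172
Treynor = (Rp − Rf) / β = (21.79% − 2.58%) / 1.8172 = 19.21 / 1.8172 = 10.5712

10.57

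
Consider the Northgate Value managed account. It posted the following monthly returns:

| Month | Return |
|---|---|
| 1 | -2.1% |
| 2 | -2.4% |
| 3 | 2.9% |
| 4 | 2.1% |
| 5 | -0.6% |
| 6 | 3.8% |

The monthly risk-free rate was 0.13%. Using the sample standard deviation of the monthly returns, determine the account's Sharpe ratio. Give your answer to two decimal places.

μ = (-2.1 − 2.4 + 2.9 + 2.1 − 0.6 + 3.8) / 6 = 0.6167%
Σ(r − μ)² = (-2.1 − 0.6167)² + (-2.4 − 0.6167)² + … = 35.5083
sample σ = √(35.5083 / 5) = √7.1017 = 2.6649%
Sharpe = (μ − rf) / σ = (0.6167 − 0.13) / 2.6649 = 0.4867 / 2.6649 = 0.1826

0.18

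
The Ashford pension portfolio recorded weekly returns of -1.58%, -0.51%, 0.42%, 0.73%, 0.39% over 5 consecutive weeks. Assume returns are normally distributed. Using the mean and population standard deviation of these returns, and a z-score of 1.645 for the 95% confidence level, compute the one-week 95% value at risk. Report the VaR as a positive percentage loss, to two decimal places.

1.50

μ = (-1.58 − 0.51 + 0.42 + 0.73 + 0.39) / 5 = -0.550 / 5 = -0.1100%
Population σ = √[Σ(r − μ)² / 5] = √[3.5574 / 5] = √0.7115 = 0.8435%
VaR = −(μ − z·σ) = −(-0.1100 − 1.645 × 0.8435) = −(-1.4976) = 1.4976%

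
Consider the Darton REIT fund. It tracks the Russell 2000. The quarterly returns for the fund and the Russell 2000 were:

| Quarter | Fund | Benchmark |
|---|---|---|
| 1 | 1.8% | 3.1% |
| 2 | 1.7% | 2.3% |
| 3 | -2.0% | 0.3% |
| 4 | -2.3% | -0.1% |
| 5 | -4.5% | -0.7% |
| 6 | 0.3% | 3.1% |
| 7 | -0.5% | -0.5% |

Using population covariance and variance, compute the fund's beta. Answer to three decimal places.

1.117

r̄p = -0.7857%,  r̄m = 1.0714%
Cov = Σ(rp − r̄p)(rm − r̄m) / 7 = 2.7633
Var(rm) = Σ(rm − r̄m)² / 7 = 2.4735
β = Cov / Var = 2.7633 / 2.4735 = 1.1172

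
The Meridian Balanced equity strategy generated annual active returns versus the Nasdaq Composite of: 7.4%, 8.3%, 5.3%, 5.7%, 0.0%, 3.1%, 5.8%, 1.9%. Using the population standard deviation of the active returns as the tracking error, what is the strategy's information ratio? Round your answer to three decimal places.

1.783

r̄ = (7.4 + 8.3 + 5.3 + 5.7 + 0 + 3.1 + 5.8 + 1.9) / 8 = 4.6875%
Σ(r − r̄)² = 55.3088; population σ = √(55.3088/8) = 2.6294%
IR = r̄ / tracking error = 4.6875 / 2.6294 = 1.7827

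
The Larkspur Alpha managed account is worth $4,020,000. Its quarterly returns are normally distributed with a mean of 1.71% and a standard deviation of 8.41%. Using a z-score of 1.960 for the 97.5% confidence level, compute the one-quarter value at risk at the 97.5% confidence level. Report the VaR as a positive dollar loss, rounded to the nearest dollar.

Return at the 97.5% tail: μ − z·σ = 1.71% − 1.960 × 8.41% = 1.71 − 16.4836 = -14.7736%
VaR = −(-14.7736%) × $4,020,000 = 14.7736% × $4,020,000 = $593,899

$593,899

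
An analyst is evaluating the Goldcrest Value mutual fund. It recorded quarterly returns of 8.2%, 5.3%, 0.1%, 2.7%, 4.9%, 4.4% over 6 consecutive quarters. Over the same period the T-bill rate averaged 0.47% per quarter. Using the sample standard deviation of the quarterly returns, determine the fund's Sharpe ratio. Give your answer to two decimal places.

1.40

Mean return r̄ = 25.60 / 6 = 4.2667%
Σ(r − r̄)² = (8.2 − 4.2667)² + (5.3 − 4.2667)² + (0.1 − 4.2667)² + … = 36.7733
sample σ = √(36.7733 / 5) = √7.3547 = 2.7120%
Sharpe = (r̄ − rf) / σ = (4.2667 − 0.47) / 2.7120 = 3.7967 / 2.7120 = 1.4000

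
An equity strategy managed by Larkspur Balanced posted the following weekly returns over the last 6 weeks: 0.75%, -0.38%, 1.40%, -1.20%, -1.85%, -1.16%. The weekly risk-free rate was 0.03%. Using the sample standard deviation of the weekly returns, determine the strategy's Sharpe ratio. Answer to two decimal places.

r̄ = (0.75 − 0.38 + 1.4 − 1.2 − 1.85 − 1.16) / 6 = -0.4067%
Sample std dev = √[7.8827 / 5] = 1.2556%
Sharpe = (r̄ − rf) / σ = (-0.4067 − 0.03) / 1.2556 = -0.4367 / 1.2556 = -0.3478

-0.35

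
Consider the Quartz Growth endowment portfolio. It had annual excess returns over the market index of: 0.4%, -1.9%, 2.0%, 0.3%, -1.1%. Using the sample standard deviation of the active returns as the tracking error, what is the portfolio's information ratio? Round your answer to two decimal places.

Mean return μ = -0.30 / 5 = -0.0600%
Sample std dev = √[9.0520 / 4] = 1.5043%
IR = μ / tracking error = -0.0600 / 1.5043 = -0.0399

-0.04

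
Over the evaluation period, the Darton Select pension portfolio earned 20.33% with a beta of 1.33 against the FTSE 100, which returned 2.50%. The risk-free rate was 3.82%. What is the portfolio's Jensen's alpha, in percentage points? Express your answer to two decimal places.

18.27

CAPM expected return = Rf + β(Rm − Rf) = 3.82% + 1.33 × (2.50% − 3.82%) = 3.82 + 1.33 × -1.32 = 2.0644%
Jensen's α = Rp − E[R] = 20.33% − 2.0644% = 18.2656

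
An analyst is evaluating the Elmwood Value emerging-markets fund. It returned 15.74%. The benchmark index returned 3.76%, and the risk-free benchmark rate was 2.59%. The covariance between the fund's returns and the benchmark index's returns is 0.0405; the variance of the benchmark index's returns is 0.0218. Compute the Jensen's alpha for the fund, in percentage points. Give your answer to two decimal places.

β = Cov / Var = 0.0405 / 0.0218 = 1.8578
E[R] = Rf + β(Rm − Rf) = 2.59% + 1.8578 × (3.76% − 2.59%) = 4.7636%
α = Rp − E[R] = 15.74% − 4.7636% = 10.9764

10.98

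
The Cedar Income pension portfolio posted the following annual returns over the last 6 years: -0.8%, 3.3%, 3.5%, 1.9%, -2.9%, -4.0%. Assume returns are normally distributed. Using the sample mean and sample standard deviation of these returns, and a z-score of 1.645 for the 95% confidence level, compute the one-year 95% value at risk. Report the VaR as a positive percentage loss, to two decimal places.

Mean return r̄ = 1.00 / 6 = 0.1667%
Σ(r − r̄)² = 51.6333; sample σ = √(51.6333/5) = 3.2135%
VaR = −(r̄ − z·σ) = −(0.1667 − 1.645 × 3.2135) = −(-5.1195) = 5.1195%

5.12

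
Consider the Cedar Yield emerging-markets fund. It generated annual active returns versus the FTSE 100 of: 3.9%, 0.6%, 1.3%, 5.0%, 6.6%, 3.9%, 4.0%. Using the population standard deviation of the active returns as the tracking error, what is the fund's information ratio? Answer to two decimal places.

r̄ = (3.9 + 0.6 + 1.3 + 5 + 6.6 + 3.9 + 4) / 7 = 25.30 / 7 = 3.6143%
Σ(r − r̄)² = (3.9 − 3.6143)² + (0.6 − 3.6143)² + (1.3 − 3.6143)² + … = 25.5886
σ = √[25.5886 / 7] = 1.9119%
IR = r̄ / tracking error = 3.6143 / 1.9119 = 1.8904

1.89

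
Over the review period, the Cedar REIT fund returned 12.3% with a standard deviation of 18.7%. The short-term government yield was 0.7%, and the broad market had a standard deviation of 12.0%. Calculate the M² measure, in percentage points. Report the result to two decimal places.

8.14

Sharpe = (Rp − Rf) / σp = (12.3% − 0.7%) / 18.7% = 0.6203
M² = Rf + Sharpe × σm = 0.7% + 0.6203 × 12.0% = 8.1436%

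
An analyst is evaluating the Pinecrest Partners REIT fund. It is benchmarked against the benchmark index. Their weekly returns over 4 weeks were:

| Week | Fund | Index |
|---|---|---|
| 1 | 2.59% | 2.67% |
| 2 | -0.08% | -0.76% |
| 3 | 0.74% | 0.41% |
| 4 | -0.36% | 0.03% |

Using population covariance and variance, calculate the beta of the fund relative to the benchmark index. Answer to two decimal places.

0.86

r̄p = 0.7225%,  r̄m = 0.5875%
Cov = Σ(rp − r̄p)(rm − r̄m) / 4 = 1.3927
Var(rm) = Σ(rm − r̄m)² / 4 = 1.6237
β = Cov / Var = 1.3927 / 1.6237 = 0.8577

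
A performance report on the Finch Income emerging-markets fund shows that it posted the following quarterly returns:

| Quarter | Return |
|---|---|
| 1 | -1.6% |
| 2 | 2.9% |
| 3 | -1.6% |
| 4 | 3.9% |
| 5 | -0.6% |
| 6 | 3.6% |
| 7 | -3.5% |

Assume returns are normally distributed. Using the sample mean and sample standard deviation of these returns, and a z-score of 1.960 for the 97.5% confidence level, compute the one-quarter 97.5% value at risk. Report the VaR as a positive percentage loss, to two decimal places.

Mean return μ = 3.10 / 7 = 0.4429%
Σ(r − μ)² = (-1.6 − 0.4429)² + (2.9 − 0.4429)² + … = 52.9371
σ = √[52.9371 / 6] = 2.9703%
VaR = −(μ − z·σ) = −(0.4429 − 1.960 × 2.9703) = −(-5.3789) = 5.3789%

5.38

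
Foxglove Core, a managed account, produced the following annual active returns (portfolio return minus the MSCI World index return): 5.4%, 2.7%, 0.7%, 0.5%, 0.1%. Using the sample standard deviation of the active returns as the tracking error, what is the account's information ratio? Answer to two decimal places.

0.85

Mean return r̄ = 9.40 / 5 = 1.8800%
Σ(r − r̄)² = (5.4 − 1.8800)² + (2.7 − 1.8800)² + (0.7 − 1.8800)² + … = 19.5280
σ = √[19.5280 / 4] = 2.2095%
IR = r̄ / tracking error = 1.8800 / 2.2095 = 0.8509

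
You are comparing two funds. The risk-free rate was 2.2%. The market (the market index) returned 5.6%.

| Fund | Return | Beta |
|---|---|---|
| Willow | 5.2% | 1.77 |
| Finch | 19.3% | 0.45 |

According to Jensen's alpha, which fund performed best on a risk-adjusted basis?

Finch

Willow: α = 5.2% − [2.2% + 1.77 × (5.6% − 2.2%)] = -3.018
Finch: α = 19.3% − [2.2% + 0.45 × (5.6% − 2.2%)] = 15.570
Highest: Finch (15.570).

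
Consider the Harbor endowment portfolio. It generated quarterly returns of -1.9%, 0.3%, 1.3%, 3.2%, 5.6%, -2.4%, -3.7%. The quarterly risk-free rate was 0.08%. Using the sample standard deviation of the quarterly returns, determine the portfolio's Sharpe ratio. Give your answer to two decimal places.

0.08

Mean return r̄ = 2.40 / 7 = 0.3429%
Σ(r − r̄)² = (-1.9 − 0.3429)² + (0.3 − 0.3429)² + (1.3 − 0.3429)² + … = 65.6171
σ = √[65.6171 / 6] = 3.3070%
Sharpe = (r̄ − rf) / σ = (0.3429 − 0.08) / 3.3070 = 0.2629 / 3.3070 = 0.0795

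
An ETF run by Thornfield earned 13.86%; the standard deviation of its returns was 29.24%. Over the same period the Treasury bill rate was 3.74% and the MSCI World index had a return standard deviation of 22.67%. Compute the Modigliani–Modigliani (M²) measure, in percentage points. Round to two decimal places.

11.59

Sharpe = (Rp − Rf) / σp = (13.86% − 3.74%) / 29.24% = 0.3461
M² = Rf + Sharpe × σm = 3.74% + 0.3461 × 22.67% = 11.5861%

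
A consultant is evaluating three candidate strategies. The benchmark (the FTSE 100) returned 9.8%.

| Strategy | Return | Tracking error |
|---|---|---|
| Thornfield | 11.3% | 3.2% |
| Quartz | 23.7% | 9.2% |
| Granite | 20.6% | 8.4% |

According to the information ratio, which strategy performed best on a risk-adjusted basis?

Thornfield: IR = (11.3% − 9.8%) / 3.2% = 0.469
Quartz: IR = (23.7% − 9.8%) / 9.2% = 1.511
Granite: IR = (20.6% − 9.8%) / 8.4% = 1.286
Highest: Quartz (1.511).

Quartz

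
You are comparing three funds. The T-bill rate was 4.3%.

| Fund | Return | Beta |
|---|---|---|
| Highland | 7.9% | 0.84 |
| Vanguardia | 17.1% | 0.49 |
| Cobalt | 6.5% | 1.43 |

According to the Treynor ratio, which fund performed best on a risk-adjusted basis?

Vanguardia

Highland: Treynor = (7.9% − 4.3%) / 0.84 = 4.286
Vanguardia: Treynor = (17.1% − 4.3%) / 0.49 = 26.122
Cobalt: Treynor = (6.5% − 4.3%) / 1.43 = 1.538
Highest: Vanguardia (26.122).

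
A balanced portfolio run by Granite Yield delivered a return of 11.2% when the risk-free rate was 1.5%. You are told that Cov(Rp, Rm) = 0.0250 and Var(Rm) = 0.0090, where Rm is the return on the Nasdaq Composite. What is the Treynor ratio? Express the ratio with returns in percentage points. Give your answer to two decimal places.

3.49

β = Cov / Var = 0.0250 / 0.0090 = 2.7778
Treynor = (Rp − Rf) / β = (11.2% − 1.5%) / 2.7778 = 9.70 / 2.7778 = 3.4920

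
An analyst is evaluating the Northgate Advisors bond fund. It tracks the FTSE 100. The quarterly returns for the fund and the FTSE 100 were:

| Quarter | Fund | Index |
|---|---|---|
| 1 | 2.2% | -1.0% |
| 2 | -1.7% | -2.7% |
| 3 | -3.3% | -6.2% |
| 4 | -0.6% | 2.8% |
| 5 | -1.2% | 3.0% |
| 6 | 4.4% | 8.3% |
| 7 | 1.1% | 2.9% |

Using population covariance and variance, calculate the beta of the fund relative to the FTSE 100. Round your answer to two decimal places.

r̄p = 0.1286%,  r̄m = 1.0143%
Cov = Σ(rp − r̄p)(rm − r̄m) / 7 = 8.0524
Var(rm) = Σ(rm − r̄m)² / 7 = 19.0955
β = Cov / Var = 8.0524 / 19.0955 = 0.4217

0.42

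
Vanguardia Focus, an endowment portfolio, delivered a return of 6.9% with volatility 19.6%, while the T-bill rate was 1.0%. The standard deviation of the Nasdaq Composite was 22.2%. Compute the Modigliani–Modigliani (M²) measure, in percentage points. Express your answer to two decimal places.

7.68

Sharpe = (Rp − Rf) / σp = (6.9% − 1.0%) / 19.6% = 0.3010
M² = Rf + Sharpe × σm = 1.0% + 0.3010 × 22.2% = 7.6822%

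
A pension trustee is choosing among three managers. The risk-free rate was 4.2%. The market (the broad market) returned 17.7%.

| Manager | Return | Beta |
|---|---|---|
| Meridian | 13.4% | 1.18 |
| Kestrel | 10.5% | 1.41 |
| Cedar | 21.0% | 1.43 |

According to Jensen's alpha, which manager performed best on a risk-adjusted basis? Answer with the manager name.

Meridian: α = 13.4% − [4.2% + 1.18 × (17.7% − 4.2%)] = -6.730
Kestrel: α = 10.5% − [4.2% + 1.41 × (17.7% − 4.2%)] = -12.735
Cedar: α = 21.0% − [4.2% + 1.43 × (17.7% − 4.2%)] = -2.505
Highest: Cedar (-2.505).

Cedar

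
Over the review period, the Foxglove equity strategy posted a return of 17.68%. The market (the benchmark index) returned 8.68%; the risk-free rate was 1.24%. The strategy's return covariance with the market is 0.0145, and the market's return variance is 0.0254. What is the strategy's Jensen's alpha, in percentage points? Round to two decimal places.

β = Cov / Var = 0.0145 / 0.0254 = 0.5709
E[R] = Rf + β(Rm − Rf) = 1.24% + 0.5709 × (8.68% − 1.24%) = 5.4875%
α = Rp − E[R] = 17.68% − 5.4875% = 12.1925

12.19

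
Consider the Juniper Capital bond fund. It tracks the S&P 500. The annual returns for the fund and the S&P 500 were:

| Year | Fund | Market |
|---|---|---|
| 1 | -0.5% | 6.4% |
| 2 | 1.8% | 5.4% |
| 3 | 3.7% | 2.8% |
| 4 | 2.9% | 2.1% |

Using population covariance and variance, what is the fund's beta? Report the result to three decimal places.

-0.792

r̄p = 1.9750%,  r̄m = 4.1750%
Cov = Σ(rp − r̄p)(rm − r̄m) / 4 = -2.5031
Var(rm) = Σ(rm − r̄m)² / 4 = 3.1619
β = Cov / Var = -2.5031 / 3.1619 = -0.7916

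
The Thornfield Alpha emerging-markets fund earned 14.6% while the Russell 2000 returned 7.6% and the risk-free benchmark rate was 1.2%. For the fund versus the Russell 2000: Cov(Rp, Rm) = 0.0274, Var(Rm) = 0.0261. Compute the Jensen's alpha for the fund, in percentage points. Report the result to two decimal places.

6.68

β = Cov / Var = 0.0274 / 0.0261 = 1.0498
E[R] = Rf + β(Rm − Rf) = 1.2% + 1.0498 × (7.6% − 1.2%) = 7.9187%
α = Rp − E[R] = 14.6% − 7.9187% = 6.6813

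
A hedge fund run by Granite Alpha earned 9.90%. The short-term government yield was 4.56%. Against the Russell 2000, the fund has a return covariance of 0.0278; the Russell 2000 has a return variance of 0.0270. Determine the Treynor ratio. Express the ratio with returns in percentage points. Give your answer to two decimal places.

5.19

β = Cov / Var = 0.0278 / 0.0270 = 1.0296
Treynor = (Rp − Rf) / β = (9.90% − 4.56%) / 1.0296 = 5.34 / 1.0296 = 5.1865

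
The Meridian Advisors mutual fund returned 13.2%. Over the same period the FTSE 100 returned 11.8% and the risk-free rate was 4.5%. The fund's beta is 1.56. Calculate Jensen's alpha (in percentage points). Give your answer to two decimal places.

-2.69

CAPM expected return = Rf + β(Rm − Rf) = 4.5% + 1.56 × (11.8% − 4.5%) = 4.5 + 1.56 × 7.30 = 15.8880%
Jensen's α = Rp − E[R] = 13.2% − 15.8880% = -2.6880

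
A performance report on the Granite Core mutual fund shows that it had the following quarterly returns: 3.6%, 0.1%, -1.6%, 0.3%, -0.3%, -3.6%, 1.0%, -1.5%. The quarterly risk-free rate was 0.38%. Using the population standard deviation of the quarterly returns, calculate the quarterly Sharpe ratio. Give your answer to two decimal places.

r̄ = (3.6 + 0.1 − 1.6 + 0.3 − 0.3 − 3.6 + 1 − 1.5) / 8 = -2.00 / 8 = -0.2500%
Σ(r − r̄)² = (3.6 − (-0.2500))² + (0.1 − (-0.2500))² + (-1.6 − (-0.2500))² + … = 31.4200
population σ = √(31.4200 / 8) = √3.9275 = 1.9818%
Sharpe = (r̄ − rf) / σ = (-0.2500 − 0.38) / 1.9818 = -0.6300 / 1.9818 = -0.3179

-0.32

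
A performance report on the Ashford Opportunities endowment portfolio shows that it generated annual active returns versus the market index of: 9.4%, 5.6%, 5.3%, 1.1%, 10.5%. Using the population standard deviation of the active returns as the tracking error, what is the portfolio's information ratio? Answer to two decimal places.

Mean return μ = 31.90 / 5 = 6.3800%
Σ(r − μ)² = 55.7480; population σ = √(55.7480/5) = 3.3391%
IR = μ / tracking error = 6.3800 / 3.3391 = 1.9107

1.91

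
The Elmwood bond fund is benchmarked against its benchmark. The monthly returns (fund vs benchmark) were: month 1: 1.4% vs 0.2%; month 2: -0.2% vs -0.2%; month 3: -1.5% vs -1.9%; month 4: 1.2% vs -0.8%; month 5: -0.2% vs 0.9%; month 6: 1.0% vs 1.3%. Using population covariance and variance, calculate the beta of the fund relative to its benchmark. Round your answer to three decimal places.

0.511

r̄p = 0.2833%,  r̄m = -0.0833%
Cov = Σ(rp − r̄p)(rm − r̄m) / 6 = 0.5786
Var(rm) = Σ(rm − r̄m)² / 6 = 1.1314
β = Cov / Var = 0.5786 / 1.1314 = 0.5114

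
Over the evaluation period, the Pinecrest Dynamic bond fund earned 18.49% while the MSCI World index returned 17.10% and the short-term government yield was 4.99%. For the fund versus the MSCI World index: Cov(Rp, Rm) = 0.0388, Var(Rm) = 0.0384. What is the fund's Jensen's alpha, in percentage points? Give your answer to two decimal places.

β = Cov / Var = 0.0388 / 0.0384 = 1.0104
E[R] = Rf + β(Rm − Rf) = 4.99% + 1.0104 × (17.10% − 4.99%) = 17.2259%
α = Rp − E[R] = 18.49% − 17.2259% = 1.2641

1.26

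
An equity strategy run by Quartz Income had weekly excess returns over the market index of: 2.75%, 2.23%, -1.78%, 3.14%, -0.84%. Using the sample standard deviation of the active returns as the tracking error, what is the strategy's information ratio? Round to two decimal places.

Mean return r̄ = 5.500 / 5 = 1.1000%
Σ(r − r̄)² = (2.75 − 1.1000)² + (2.23 − 1.1000)² + … = 20.2190
σ = √[20.2190 / 4] = 2.2483%
IR = r̄ / tracking error = 1.1000 / 2.2483 = 0.4893

0.49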